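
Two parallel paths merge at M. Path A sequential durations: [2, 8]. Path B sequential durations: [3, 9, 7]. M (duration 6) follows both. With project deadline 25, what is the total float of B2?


Forward pass: ES(B2) = sum of predecessors on chain B = 3
EF = ES + duration = 3 + 9 = 12
Backward pass: LF(M) = deadline = 25; LS(M) = 25 - 6 = 19
LF(B2) = LS(M) - sum(successors on chain B) = 19 - 7 = 12
LS = LF - duration = 12 - 9 = 3
Total float = LS - ES = 3 - 3 = 0

0


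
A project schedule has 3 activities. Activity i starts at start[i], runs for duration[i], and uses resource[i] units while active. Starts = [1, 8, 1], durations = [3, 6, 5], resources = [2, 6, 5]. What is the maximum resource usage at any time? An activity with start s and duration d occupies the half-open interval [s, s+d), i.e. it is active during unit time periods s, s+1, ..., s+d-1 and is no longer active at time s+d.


Each activity i is active on [start_i, start_i + duration_i).
Compute total resource usage per time slot:
  t=0: active resources = [], total = 0
  t=1: active resources = [2, 5], total = 7
  t=2: active resources = [2, 5], total = 7
  t=3: active resources = [2, 5], total = 7
  t=4: active resources = [5], total = 5
  t=5: active resources = [5], total = 5
  t=6: active resources = [], total = 0
  t=7: active resources = [], total = 0
  t=8: active resources = [6], total = 6
  t=9: active resources = [6], total = 6
  t=10: active resources = [6], total = 6
  t=11: active resources = [6], total = 6
  t=12: active resources = [6], total = 6
  t=13: active resources = [6], total = 6
Peak resource demand = 7

7


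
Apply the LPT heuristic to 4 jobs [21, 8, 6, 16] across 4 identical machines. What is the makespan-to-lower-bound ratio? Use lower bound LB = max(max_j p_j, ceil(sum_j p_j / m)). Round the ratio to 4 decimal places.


LPT order: [21, 16, 8, 6]
Machine loads after assignment: [21, 16, 8, 6]
LPT makespan = 21
Lower bound = max(max_job, ceil(total/4)) = max(21, 13) = 21
Ratio = 21 / 21 = 1.0

1.0


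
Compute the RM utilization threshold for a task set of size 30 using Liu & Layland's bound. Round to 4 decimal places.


Compute 2^(1/30) = 1.0233738920
Subtract 1: 1.0233738920 - 1 = 0.0233738920
Multiply by n: 30 * 0.0233738920 = 0.7012167600
Round to 4 dp: 0.7012

0.7012


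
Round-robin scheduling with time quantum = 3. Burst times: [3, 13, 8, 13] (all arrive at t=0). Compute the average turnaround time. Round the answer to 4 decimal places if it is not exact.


Time quantum = 3
Execution trace:
  J1 runs 3 units, time = 3
  J2 runs 3 units, time = 6
  J3 runs 3 units, time = 9
  J4 runs 3 units, time = 12
  J2 runs 3 units, time = 15
  J3 runs 3 units, time = 18
  J4 runs 3 units, time = 21
  J2 runs 3 units, time = 24
  J3 runs 2 units, time = 26
  J4 runs 3 units, time = 29
  J2 runs 3 units, time = 32
  J4 runs 3 units, time = 35
  J2 runs 1 units, time = 36
  J4 runs 1 units, time = 37
Finish times: [3, 36, 26, 37]
Average turnaround = 102/4 = 25.5

25.5


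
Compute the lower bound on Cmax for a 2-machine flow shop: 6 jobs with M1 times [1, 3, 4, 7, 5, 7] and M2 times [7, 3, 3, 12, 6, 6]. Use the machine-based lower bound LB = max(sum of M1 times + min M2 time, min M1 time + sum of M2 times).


LB1 = sum(M1 times) + min(M2 times) = 27 + 3 = 30
LB2 = min(M1 times) + sum(M2 times) = 1 + 37 = 38
Lower bound = max(LB1, LB2) = max(30, 38) = 38

38


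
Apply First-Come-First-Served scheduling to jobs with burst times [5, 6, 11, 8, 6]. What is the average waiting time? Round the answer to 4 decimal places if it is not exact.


FCFS order (as given): [5, 6, 11, 8, 6]
Waiting times:
  Job 1: wait = 0
  Job 2: wait = 5
  Job 3: wait = 11
  Job 4: wait = 22
  Job 5: wait = 30
Sum of waiting times = 68
Average waiting time = 68/5 = 13.6

13.6


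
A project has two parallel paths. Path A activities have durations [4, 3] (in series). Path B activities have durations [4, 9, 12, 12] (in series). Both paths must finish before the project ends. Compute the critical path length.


Path A total = 4 + 3 = 7
Path B total = 4 + 9 + 12 + 12 = 37
Critical path = longest path = max(7, 37) = 37

37


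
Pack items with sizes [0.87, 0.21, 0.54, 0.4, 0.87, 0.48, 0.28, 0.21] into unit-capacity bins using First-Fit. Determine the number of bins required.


Place items sequentially using First-Fit:
  Item 0.87 -> new Bin 1
  Item 0.21 -> new Bin 2
  Item 0.54 -> Bin 2 (now 0.75)
  Item 0.4 -> new Bin 3
  Item 0.87 -> new Bin 4
  Item 0.48 -> Bin 3 (now 0.88)
  Item 0.28 -> new Bin 5
  Item 0.21 -> Bin 2 (now 0.96)
Total bins used = 5

5


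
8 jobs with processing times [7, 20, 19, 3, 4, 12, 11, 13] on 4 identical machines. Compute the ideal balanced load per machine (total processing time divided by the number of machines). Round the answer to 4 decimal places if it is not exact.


Total processing time = 7 + 20 + 19 + 3 + 4 + 12 + 11 + 13 = 89
Number of machines = 4
Ideal balanced load = 89 / 4 = 22.25

22.25


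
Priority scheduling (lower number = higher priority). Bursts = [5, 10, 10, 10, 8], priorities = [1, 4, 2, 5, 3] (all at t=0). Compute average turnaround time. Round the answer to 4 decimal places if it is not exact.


Sort by priority (ascending = highest first):
Order: [(1, 5), (2, 10), (3, 8), (4, 10), (5, 10)]
Completion times:
  Priority 1, burst=5, C=5
  Priority 2, burst=10, C=15
  Priority 3, burst=8, C=23
  Priority 4, burst=10, C=33
  Priority 5, burst=10, C=43
Average turnaround = 119/5 = 23.8

23.8


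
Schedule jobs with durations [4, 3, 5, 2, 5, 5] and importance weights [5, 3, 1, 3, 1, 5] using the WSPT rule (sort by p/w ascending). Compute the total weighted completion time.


Compute p/w ratios and sort ascending (WSPT): [(2, 3), (4, 5), (3, 3), (5, 5), (5, 1), (5, 1)]
Compute weighted completion times:
  Job (p=2,w=3): C=2, w*C=3*2=6
  Job (p=4,w=5): C=6, w*C=5*6=30
  Job (p=3,w=3): C=9, w*C=3*9=27
  Job (p=5,w=5): C=14, w*C=5*14=70
  Job (p=5,w=1): C=19, w*C=1*19=19
  Job (p=5,w=1): C=24, w*C=1*24=24
Total weighted completion time = 176

176


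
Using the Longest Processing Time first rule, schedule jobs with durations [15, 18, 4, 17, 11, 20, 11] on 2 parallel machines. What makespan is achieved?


Sort jobs in decreasing order (LPT): [20, 18, 17, 15, 11, 11, 4]
Assign each job to the least loaded machine:
  Machine 1: jobs [20, 15, 11, 4], load = 50
  Machine 2: jobs [18, 17, 11], load = 46
Makespan = max load = 50

50


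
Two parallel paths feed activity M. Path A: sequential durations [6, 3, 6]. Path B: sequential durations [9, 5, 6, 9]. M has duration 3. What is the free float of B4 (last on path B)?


ES(B4) = sum of predecessors on chain B = 20
EF(B4) = ES + duration = 20 + 9 = 29
Successor of B4 is M. ES(M) = max(sum(A), sum(B)) = max(15, 29) = 29
Free float = ES(successor) - EF(current) = 29 - 29 = 0

0


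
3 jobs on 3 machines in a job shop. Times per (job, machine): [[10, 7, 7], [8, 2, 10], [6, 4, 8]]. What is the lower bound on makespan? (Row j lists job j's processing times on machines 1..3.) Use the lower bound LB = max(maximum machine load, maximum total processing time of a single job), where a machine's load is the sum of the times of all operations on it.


Machine loads:
  Machine 1: 10 + 8 + 6 = 24
  Machine 2: 7 + 2 + 4 = 13
  Machine 3: 7 + 10 + 8 = 25
Max machine load = 25
Job totals:
  Job 1: 24
  Job 2: 20
  Job 3: 18
Max job total = 24
Lower bound = max(25, 24) = 25

25


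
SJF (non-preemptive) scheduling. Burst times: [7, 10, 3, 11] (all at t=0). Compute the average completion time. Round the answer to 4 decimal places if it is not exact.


SJF order (ascending): [3, 7, 10, 11]
Completion times:
  Job 1: burst=3, C=3
  Job 2: burst=7, C=10
  Job 3: burst=10, C=20
  Job 4: burst=11, C=31
Average completion = 64/4 = 16.0

16.0


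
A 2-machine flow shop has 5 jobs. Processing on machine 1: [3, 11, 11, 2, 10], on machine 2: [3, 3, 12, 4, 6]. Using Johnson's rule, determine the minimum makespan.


Apply Johnson's rule:
  Group 1 (a <= b): [(4, 2, 4), (1, 3, 3), (3, 11, 12)]
  Group 2 (a > b): [(5, 10, 6), (2, 11, 3)]
Optimal job order: [4, 1, 3, 5, 2]
Schedule:
  Job 4: M1 done at 2, M2 done at 6
  Job 1: M1 done at 5, M2 done at 9
  Job 3: M1 done at 16, M2 done at 28
  Job 5: M1 done at 26, M2 done at 34
  Job 2: M1 done at 37, M2 done at 40
Makespan = 40

40


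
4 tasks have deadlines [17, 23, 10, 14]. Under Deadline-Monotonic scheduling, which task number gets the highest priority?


Sort tasks by relative deadline (ascending):
  Task 3: deadline = 10
  Task 4: deadline = 14
  Task 1: deadline = 17
  Task 2: deadline = 23
Priority order (highest first): [3, 4, 1, 2]
Highest priority task = 3

3


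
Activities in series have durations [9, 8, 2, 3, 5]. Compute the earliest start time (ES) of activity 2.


Activity 2 starts after activities 1 through 1 complete.
Predecessor durations: [9]
ES = 9 = 9

9


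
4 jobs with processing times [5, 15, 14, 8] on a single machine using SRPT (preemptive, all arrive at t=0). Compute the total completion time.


Since all jobs arrive at t=0, SRPT equals SPT ordering.
SPT order: [5, 8, 14, 15]
Completion times:
  Job 1: p=5, C=5
  Job 2: p=8, C=13
  Job 3: p=14, C=27
  Job 4: p=15, C=42
Total completion time = 5 + 13 + 27 + 42 = 87

87


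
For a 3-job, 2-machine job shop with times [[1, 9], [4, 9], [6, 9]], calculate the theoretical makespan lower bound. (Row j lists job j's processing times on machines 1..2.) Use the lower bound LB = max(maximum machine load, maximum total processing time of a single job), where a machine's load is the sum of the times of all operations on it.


Machine loads:
  Machine 1: 1 + 4 + 6 = 11
  Machine 2: 9 + 9 + 9 = 27
Max machine load = 27
Job totals:
  Job 1: 10
  Job 2: 13
  Job 3: 15
Max job total = 15
Lower bound = max(27, 15) = 27

27


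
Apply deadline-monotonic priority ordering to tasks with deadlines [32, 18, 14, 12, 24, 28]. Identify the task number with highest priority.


Sort tasks by relative deadline (ascending):
  Task 4: deadline = 12
  Task 3: deadline = 14
  Task 2: deadline = 18
  Task 5: deadline = 24
  Task 6: deadline = 28
  Task 1: deadline = 32
Priority order (highest first): [4, 3, 2, 5, 6, 1]
Highest priority task = 4

4


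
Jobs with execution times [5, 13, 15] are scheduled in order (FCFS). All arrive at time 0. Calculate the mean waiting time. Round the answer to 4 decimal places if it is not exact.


FCFS order (as given): [5, 13, 15]
Waiting times:
  Job 1: wait = 0
  Job 2: wait = 5
  Job 3: wait = 18
Sum of waiting times = 23
Average waiting time = 23/3 = 7.6667

7.6667


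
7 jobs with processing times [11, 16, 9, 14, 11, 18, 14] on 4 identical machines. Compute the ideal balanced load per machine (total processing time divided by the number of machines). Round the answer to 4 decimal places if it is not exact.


Total processing time = 11 + 16 + 9 + 14 + 11 + 18 + 14 = 93
Number of machines = 4
Ideal balanced load = 93 / 4 = 23.25

23.25


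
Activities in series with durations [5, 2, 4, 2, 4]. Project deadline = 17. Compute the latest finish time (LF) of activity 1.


LF(activity 1) = deadline - sum of successor durations
Successors: activities 2 through 5 with durations [2, 4, 2, 4]
Sum of successor durations = 12
LF = 17 - 12 = 5

5


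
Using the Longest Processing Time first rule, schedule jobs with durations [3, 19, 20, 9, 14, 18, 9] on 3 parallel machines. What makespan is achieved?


Sort jobs in decreasing order (LPT): [20, 19, 18, 14, 9, 9, 3]
Assign each job to the least loaded machine:
  Machine 1: jobs [20, 9], load = 29
  Machine 2: jobs [19, 9, 3], load = 31
  Machine 3: jobs [18, 14], load = 32
Makespan = max load = 32

32


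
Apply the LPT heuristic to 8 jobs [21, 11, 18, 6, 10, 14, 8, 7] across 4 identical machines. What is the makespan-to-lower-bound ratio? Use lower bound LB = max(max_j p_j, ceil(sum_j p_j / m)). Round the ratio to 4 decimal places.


LPT order: [21, 18, 14, 11, 10, 8, 7, 6]
Machine loads after assignment: [27, 25, 22, 21]
LPT makespan = 27
Lower bound = max(max_job, ceil(total/4)) = max(21, 24) = 24
Ratio = 27 / 24 = 1.125

1.125


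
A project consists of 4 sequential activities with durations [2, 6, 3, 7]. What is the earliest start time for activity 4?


Activity 4 starts after activities 1 through 3 complete.
Predecessor durations: [2, 6, 3]
ES = 2 + 6 + 3 = 11

11


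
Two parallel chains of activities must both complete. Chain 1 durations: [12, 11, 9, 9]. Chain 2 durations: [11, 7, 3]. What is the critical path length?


Path A total = 12 + 11 + 9 + 9 = 41
Path B total = 11 + 7 + 3 = 21
Critical path = longest path = max(41, 21) = 41

41


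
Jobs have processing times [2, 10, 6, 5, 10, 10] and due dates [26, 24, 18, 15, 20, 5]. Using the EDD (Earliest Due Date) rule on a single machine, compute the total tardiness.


Sort by due date (EDD order): [(10, 5), (5, 15), (6, 18), (10, 20), (10, 24), (2, 26)]
Compute completion times and tardiness:
  Job 1: p=10, d=5, C=10, tardiness=max(0,10-5)=5
  Job 2: p=5, d=15, C=15, tardiness=max(0,15-15)=0
  Job 3: p=6, d=18, C=21, tardiness=max(0,21-18)=3
  Job 4: p=10, d=20, C=31, tardiness=max(0,31-20)=11
  Job 5: p=10, d=24, C=41, tardiness=max(0,41-24)=17
  Job 6: p=2, d=26, C=43, tardiness=max(0,43-26)=17
Total tardiness = 53

53


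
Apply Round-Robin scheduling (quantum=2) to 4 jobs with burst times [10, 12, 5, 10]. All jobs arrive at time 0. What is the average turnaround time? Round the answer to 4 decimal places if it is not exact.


Time quantum = 2
Execution trace:
  J1 runs 2 units, time = 2
  J2 runs 2 units, time = 4
  J3 runs 2 units, time = 6
  J4 runs 2 units, time = 8
  J1 runs 2 units, time = 10
  J2 runs 2 units, time = 12
  J3 runs 2 units, time = 14
  J4 runs 2 units, time = 16
  J1 runs 2 units, time = 18
  J2 runs 2 units, time = 20
  J3 runs 1 units, time = 21
  J4 runs 2 units, time = 23
  J1 runs 2 units, time = 25
  J2 runs 2 units, time = 27
  J4 runs 2 units, time = 29
  J1 runs 2 units, time = 31
  J2 runs 2 units, time = 33
  J4 runs 2 units, time = 35
  J2 runs 2 units, time = 37
Finish times: [31, 37, 21, 35]
Average turnaround = 124/4 = 31.0

31.0


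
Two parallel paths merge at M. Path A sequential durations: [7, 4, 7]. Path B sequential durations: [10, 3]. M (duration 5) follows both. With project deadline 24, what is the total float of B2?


Forward pass: ES(B2) = sum of predecessors on chain B = 10
EF = ES + duration = 10 + 3 = 13
Backward pass: LF(M) = deadline = 24; LS(M) = 24 - 5 = 19
LF(B2) = LS(M) - sum(successors on chain B) = 19 - 0 = 19
LS = LF - duration = 19 - 3 = 16
Total float = LS - ES = 16 - 10 = 6

6


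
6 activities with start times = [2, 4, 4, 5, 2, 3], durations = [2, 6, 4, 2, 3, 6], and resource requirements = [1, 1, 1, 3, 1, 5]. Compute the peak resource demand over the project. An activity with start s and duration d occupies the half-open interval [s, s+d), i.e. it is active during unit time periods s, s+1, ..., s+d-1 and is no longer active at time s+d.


Each activity i is active on [start_i, start_i + duration_i).
Compute total resource usage per time slot:
  t=0: active resources = [], total = 0
  t=1: active resources = [], total = 0
  t=2: active resources = [1, 1], total = 2
  t=3: active resources = [1, 1, 5], total = 7
  t=4: active resources = [1, 1, 1, 5], total = 8
  t=5: active resources = [1, 1, 3, 5], total = 10
  t=6: active resources = [1, 1, 3, 5], total = 10
  t=7: active resources = [1, 1, 5], total = 7
  t=8: active resources = [1, 5], total = 6
  t=9: active resources = [1], total = 1
Peak resource demand = 10

10


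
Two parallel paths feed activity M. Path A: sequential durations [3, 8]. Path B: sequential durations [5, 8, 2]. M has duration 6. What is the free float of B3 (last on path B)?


ES(B3) = sum of predecessors on chain B = 13
EF(B3) = ES + duration = 13 + 2 = 15
Successor of B3 is M. ES(M) = max(sum(A), sum(B)) = max(11, 15) = 15
Free float = ES(successor) - EF(current) = 15 - 15 = 0

0


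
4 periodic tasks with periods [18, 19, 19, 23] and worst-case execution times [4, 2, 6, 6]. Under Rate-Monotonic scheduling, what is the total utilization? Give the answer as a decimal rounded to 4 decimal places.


Compute individual utilizations (exact fractions):
  Task 1: C/T = 4/18 = 2/9 (approx. 0.2222)
  Task 2: C/T = 2/19 (approx. 0.1053)
  Task 3: C/T = 6/19 (approx. 0.3158)
  Task 4: C/T = 6/23 (approx. 0.2609)
Total utilization U = 2/9 + 2/19 + 6/19 + 6/23 = 3556/3933
Rounded to 4 decimal places: U = 0.9041
RM (Liu & Layland) bound for 4 tasks = 0.756828; compare with U = 3556/3933 (approx. 0.904144)
bound < U <= 1, so the RM sufficient condition is not met (inconclusive; an exact test such as response-time analysis is needed).

0.9041


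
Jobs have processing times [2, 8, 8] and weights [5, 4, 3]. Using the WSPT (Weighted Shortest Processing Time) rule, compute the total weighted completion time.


Compute p/w ratios and sort ascending (WSPT): [(2, 5), (8, 4), (8, 3)]
Compute weighted completion times:
  Job (p=2,w=5): C=2, w*C=5*2=10
  Job (p=8,w=4): C=10, w*C=4*10=40
  Job (p=8,w=3): C=18, w*C=3*18=54
Total weighted completion time = 104

104


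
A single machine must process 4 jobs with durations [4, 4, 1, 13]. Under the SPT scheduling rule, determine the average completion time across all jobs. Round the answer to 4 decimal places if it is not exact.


Sort jobs by processing time (SPT order): [1, 4, 4, 13]
Compute completion times sequentially:
  Job 1: processing = 1, completes at 1
  Job 2: processing = 4, completes at 5
  Job 3: processing = 4, completes at 9
  Job 4: processing = 13, completes at 22
Sum of completion times = 37
Average completion time = 37/4 = 9.25

9.25


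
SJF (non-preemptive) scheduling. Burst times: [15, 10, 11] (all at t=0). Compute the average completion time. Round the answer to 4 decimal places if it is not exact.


SJF order (ascending): [10, 11, 15]
Completion times:
  Job 1: burst=10, C=10
  Job 2: burst=11, C=21
  Job 3: burst=15, C=36
Average completion = 67/3 = 22.3333

22.3333


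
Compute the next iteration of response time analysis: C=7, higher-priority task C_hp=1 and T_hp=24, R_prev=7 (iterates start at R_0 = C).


R_next = C + ceil(R_prev / T_hp) * C_hp
ceil(7 / 24) = ceil(0.2917) = 1
Interference = 1 * 1 = 1
R_next = 7 + 1 = 8

8


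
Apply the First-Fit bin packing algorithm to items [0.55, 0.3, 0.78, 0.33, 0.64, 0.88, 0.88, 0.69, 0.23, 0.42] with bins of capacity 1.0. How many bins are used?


Place items sequentially using First-Fit:
  Item 0.55 -> new Bin 1
  Item 0.3 -> Bin 1 (now 0.85)
  Item 0.78 -> new Bin 2
  Item 0.33 -> new Bin 3
  Item 0.64 -> Bin 3 (now 0.97)
  Item 0.88 -> new Bin 4
  Item 0.88 -> new Bin 5
  Item 0.69 -> new Bin 6
  Item 0.23 -> Bin 6 (now 0.92)
  Item 0.42 -> new Bin 7
Total bins used = 7

7


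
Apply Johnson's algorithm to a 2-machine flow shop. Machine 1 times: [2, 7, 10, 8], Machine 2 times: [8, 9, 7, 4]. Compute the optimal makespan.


Apply Johnson's rule:
  Group 1 (a <= b): [(1, 2, 8), (2, 7, 9)]
  Group 2 (a > b): [(3, 10, 7), (4, 8, 4)]
Optimal job order: [1, 2, 3, 4]
Schedule:
  Job 1: M1 done at 2, M2 done at 10
  Job 2: M1 done at 9, M2 done at 19
  Job 3: M1 done at 19, M2 done at 26
  Job 4: M1 done at 27, M2 done at 31
Makespan = 31

31


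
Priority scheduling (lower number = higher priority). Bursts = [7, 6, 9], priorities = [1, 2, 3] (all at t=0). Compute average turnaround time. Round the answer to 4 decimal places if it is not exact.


Sort by priority (ascending = highest first):
Order: [(1, 7), (2, 6), (3, 9)]
Completion times:
  Priority 1, burst=7, C=7
  Priority 2, burst=6, C=13
  Priority 3, burst=9, C=22
Average turnaround = 42/3 = 14.0

14.0


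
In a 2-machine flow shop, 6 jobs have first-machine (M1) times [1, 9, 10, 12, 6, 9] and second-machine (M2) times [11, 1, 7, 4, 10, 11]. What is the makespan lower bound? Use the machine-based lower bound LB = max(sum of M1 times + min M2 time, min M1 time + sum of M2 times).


LB1 = sum(M1 times) + min(M2 times) = 47 + 1 = 48
LB2 = min(M1 times) + sum(M2 times) = 1 + 44 = 45
Lower bound = max(LB1, LB2) = max(48, 45) = 48

48


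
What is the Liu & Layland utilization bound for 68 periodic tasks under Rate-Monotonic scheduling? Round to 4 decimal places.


Compute 2^(1/68) = 1.0102454700
Subtract 1: 1.0102454700 - 1 = 0.0102454700
Multiply by n: 68 * 0.0102454700 = 0.6966919600
Round to 4 dp: 0.6967

0.6967


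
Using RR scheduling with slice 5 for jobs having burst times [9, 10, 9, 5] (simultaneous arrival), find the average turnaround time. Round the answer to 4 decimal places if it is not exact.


Time quantum = 5
Execution trace:
  J1 runs 5 units, time = 5
  J2 runs 5 units, time = 10
  J3 runs 5 units, time = 15
  J4 runs 5 units, time = 20
  J1 runs 4 units, time = 24
  J2 runs 5 units, time = 29
  J3 runs 4 units, time = 33
Finish times: [24, 29, 33, 20]
Average turnaround = 106/4 = 26.5

26.5


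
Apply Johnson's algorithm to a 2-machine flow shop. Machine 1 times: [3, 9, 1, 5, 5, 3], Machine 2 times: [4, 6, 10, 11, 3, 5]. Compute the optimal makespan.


Apply Johnson's rule:
  Group 1 (a <= b): [(3, 1, 10), (1, 3, 4), (6, 3, 5), (4, 5, 11)]
  Group 2 (a > b): [(2, 9, 6), (5, 5, 3)]
Optimal job order: [3, 1, 6, 4, 2, 5]
Schedule:
  Job 3: M1 done at 1, M2 done at 11
  Job 1: M1 done at 4, M2 done at 15
  Job 6: M1 done at 7, M2 done at 20
  Job 4: M1 done at 12, M2 done at 31
  Job 2: M1 done at 21, M2 done at 37
  Job 5: M1 done at 26, M2 done at 40
Makespan = 40

40


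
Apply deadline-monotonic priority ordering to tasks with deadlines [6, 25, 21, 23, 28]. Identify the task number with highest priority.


Sort tasks by relative deadline (ascending):
  Task 1: deadline = 6
  Task 3: deadline = 21
  Task 4: deadline = 23
  Task 2: deadline = 25
  Task 5: deadline = 28
Priority order (highest first): [1, 3, 4, 2, 5]
Highest priority task = 1

1


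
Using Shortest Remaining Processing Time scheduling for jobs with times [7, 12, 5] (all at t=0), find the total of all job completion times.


Since all jobs arrive at t=0, SRPT equals SPT ordering.
SPT order: [5, 7, 12]
Completion times:
  Job 1: p=5, C=5
  Job 2: p=7, C=12
  Job 3: p=12, C=24
Total completion time = 5 + 12 + 24 = 41

41


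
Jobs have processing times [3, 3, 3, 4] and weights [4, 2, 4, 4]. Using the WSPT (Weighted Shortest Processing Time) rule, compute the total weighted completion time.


Compute p/w ratios and sort ascending (WSPT): [(3, 4), (3, 4), (4, 4), (3, 2)]
Compute weighted completion times:
  Job (p=3,w=4): C=3, w*C=4*3=12
  Job (p=3,w=4): C=6, w*C=4*6=24
  Job (p=4,w=4): C=10, w*C=4*10=40
  Job (p=3,w=2): C=13, w*C=2*13=26
Total weighted completion time = 102

102


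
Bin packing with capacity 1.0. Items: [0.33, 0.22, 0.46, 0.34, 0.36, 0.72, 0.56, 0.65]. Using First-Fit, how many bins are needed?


Place items sequentially using First-Fit:
  Item 0.33 -> new Bin 1
  Item 0.22 -> Bin 1 (now 0.55)
  Item 0.46 -> new Bin 2
  Item 0.34 -> Bin 1 (now 0.89)
  Item 0.36 -> Bin 2 (now 0.82)
  Item 0.72 -> new Bin 3
  Item 0.56 -> new Bin 4
  Item 0.65 -> new Bin 5
Total bins used = 5

5


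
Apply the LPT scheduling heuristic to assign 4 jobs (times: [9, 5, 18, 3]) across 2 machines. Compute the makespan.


Sort jobs in decreasing order (LPT): [18, 9, 5, 3]
Assign each job to the least loaded machine:
  Machine 1: jobs [18], load = 18
  Machine 2: jobs [9, 5, 3], load = 17
Makespan = max load = 18

18


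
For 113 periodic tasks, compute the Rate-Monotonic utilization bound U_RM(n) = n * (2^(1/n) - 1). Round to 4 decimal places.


Compute 2^(1/113) = 1.0061528976
Subtract 1: 1.0061528976 - 1 = 0.0061528976
Multiply by n: 113 * 0.0061528976 = 0.6952774288
Round to 4 dp: 0.6953

0.6953


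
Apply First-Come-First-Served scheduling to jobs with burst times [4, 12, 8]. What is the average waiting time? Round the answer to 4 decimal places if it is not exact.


FCFS order (as given): [4, 12, 8]
Waiting times:
  Job 1: wait = 0
  Job 2: wait = 4
  Job 3: wait = 16
Sum of waiting times = 20
Average waiting time = 20/3 = 6.6667

6.6667


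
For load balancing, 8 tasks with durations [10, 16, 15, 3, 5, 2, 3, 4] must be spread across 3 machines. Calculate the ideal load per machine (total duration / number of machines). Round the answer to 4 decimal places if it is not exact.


Total processing time = 10 + 16 + 15 + 3 + 5 + 2 + 3 + 4 = 58
Number of machines = 3
Ideal balanced load = 58 / 3 = 19.3333

19.3333


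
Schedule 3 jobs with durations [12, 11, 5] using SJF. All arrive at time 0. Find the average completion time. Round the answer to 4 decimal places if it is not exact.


SJF order (ascending): [5, 11, 12]
Completion times:
  Job 1: burst=5, C=5
  Job 2: burst=11, C=16
  Job 3: burst=12, C=28
Average completion = 49/3 = 16.3333

16.3333


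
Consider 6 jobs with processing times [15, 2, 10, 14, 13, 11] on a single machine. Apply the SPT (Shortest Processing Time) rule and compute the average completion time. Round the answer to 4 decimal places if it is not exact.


Sort jobs by processing time (SPT order): [2, 10, 11, 13, 14, 15]
Compute completion times sequentially:
  Job 1: processing = 2, completes at 2
  Job 2: processing = 10, completes at 12
  Job 3: processing = 11, completes at 23
  Job 4: processing = 13, completes at 36
  Job 5: processing = 14, completes at 50
  Job 6: processing = 15, completes at 65
Sum of completion times = 188
Average completion time = 188/6 = 31.3333

31.3333


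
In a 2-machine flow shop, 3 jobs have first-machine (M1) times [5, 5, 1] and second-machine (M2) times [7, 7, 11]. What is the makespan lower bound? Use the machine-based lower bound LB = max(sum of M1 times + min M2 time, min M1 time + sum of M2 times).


LB1 = sum(M1 times) + min(M2 times) = 11 + 7 = 18
LB2 = min(M1 times) + sum(M2 times) = 1 + 25 = 26
Lower bound = max(LB1, LB2) = max(18, 26) = 26

26


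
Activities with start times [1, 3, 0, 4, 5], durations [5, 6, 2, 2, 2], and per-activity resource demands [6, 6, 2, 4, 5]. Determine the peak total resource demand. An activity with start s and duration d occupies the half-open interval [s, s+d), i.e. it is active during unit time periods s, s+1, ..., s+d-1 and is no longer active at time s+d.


Each activity i is active on [start_i, start_i + duration_i).
Compute total resource usage per time slot:
  t=0: active resources = [2], total = 2
  t=1: active resources = [6, 2], total = 8
  t=2: active resources = [6], total = 6
  t=3: active resources = [6, 6], total = 12
  t=4: active resources = [6, 6, 4], total = 16
  t=5: active resources = [6, 6, 4, 5], total = 21
  t=6: active resources = [6, 5], total = 11
  t=7: active resources = [6], total = 6
  t=8: active resources = [6], total = 6
Peak resource demand = 21

21


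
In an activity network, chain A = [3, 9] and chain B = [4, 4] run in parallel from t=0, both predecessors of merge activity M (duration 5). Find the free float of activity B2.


ES(B2) = sum of predecessors on chain B = 4
EF(B2) = ES + duration = 4 + 4 = 8
Successor of B2 is M. ES(M) = max(sum(A), sum(B)) = max(12, 8) = 12
Free float = ES(successor) - EF(current) = 12 - 8 = 4

4


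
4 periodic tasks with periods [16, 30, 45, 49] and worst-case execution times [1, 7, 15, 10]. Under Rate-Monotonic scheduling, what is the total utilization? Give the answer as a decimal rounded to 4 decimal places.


Compute individual utilizations (exact fractions):
  Task 1: C/T = 1/16 (approx. 0.0625)
  Task 2: C/T = 7/30 (approx. 0.2333)
  Task 3: C/T = 15/45 = 1/3 (approx. 0.3333)
  Task 4: C/T = 10/49 (approx. 0.2041)
Total utilization U = 1/16 + 7/30 + 1/3 + 10/49 = 9799/11760
Rounded to 4 decimal places: U = 0.8332
RM (Liu & Layland) bound for 4 tasks = 0.756828; compare with U = 9799/11760 (approx. 0.833248)
bound < U <= 1, so the RM sufficient condition is not met (inconclusive; an exact test such as response-time analysis is needed).

0.8332


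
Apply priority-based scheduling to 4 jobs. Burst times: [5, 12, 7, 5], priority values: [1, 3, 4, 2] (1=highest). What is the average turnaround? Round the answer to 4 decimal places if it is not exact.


Sort by priority (ascending = highest first):
Order: [(1, 5), (2, 5), (3, 12), (4, 7)]
Completion times:
  Priority 1, burst=5, C=5
  Priority 2, burst=5, C=10
  Priority 3, burst=12, C=22
  Priority 4, burst=7, C=29
Average turnaround = 66/4 = 16.5

16.5


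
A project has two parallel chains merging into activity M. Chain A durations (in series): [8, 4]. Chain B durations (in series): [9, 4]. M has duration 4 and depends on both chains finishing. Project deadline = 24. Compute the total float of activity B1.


Forward pass: ES(B1) = sum of predecessors on chain B = 0
EF = ES + duration = 0 + 9 = 9
Backward pass: LF(M) = deadline = 24; LS(M) = 24 - 4 = 20
LF(B1) = LS(M) - sum(successors on chain B) = 20 - 4 = 16
LS = LF - duration = 16 - 9 = 7
Total float = LS - ES = 7 - 0 = 7

7


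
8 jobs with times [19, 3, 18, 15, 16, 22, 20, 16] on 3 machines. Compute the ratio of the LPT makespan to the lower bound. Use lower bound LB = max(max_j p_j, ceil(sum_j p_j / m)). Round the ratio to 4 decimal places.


LPT order: [22, 20, 19, 18, 16, 16, 15, 3]
Machine loads after assignment: [38, 51, 40]
LPT makespan = 51
Lower bound = max(max_job, ceil(total/3)) = max(22, 43) = 43
Ratio = 51 / 43 = 1.186

1.186


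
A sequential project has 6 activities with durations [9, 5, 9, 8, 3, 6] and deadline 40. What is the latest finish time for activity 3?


LF(activity 3) = deadline - sum of successor durations
Successors: activities 4 through 6 with durations [8, 3, 6]
Sum of successor durations = 17
LF = 40 - 17 = 23

23


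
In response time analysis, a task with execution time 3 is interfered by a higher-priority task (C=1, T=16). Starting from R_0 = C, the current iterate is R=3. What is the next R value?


R_next = C + ceil(R_prev / T_hp) * C_hp
ceil(3 / 16) = ceil(0.1875) = 1
Interference = 1 * 1 = 1
R_next = 3 + 1 = 4

4


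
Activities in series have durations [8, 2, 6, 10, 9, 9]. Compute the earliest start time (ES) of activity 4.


Activity 4 starts after activities 1 through 3 complete.
Predecessor durations: [8, 2, 6]
ES = 8 + 2 + 6 = 16

16


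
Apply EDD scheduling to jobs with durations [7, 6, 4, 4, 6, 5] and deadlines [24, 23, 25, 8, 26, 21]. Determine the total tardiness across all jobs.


Sort by due date (EDD order): [(4, 8), (5, 21), (6, 23), (7, 24), (4, 25), (6, 26)]
Compute completion times and tardiness:
  Job 1: p=4, d=8, C=4, tardiness=max(0,4-8)=0
  Job 2: p=5, d=21, C=9, tardiness=max(0,9-21)=0
  Job 3: p=6, d=23, C=15, tardiness=max(0,15-23)=0
  Job 4: p=7, d=24, C=22, tardiness=max(0,22-24)=0
  Job 5: p=4, d=25, C=26, tardiness=max(0,26-25)=1
  Job 6: p=6, d=26, C=32, tardiness=max(0,32-26)=6
Total tardiness = 7

7


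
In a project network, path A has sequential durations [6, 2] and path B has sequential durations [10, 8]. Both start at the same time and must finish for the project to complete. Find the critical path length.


Path A total = 6 + 2 = 8
Path B total = 10 + 8 = 18
Critical path = longest path = max(8, 18) = 18

18


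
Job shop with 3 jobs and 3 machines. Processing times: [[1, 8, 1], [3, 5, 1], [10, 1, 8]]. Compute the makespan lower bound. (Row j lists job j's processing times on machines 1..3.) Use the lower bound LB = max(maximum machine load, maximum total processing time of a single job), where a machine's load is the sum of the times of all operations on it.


Machine loads:
  Machine 1: 1 + 3 + 10 = 14
  Machine 2: 8 + 5 + 1 = 14
  Machine 3: 1 + 1 + 8 = 10
Max machine load = 14
Job totals:
  Job 1: 10
  Job 2: 9
  Job 3: 19
Max job total = 19
Lower bound = max(14, 19) = 19

19


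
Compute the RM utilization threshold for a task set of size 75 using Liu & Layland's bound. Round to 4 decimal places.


Compute 2^(1/75) = 1.0092848012
Subtract 1: 1.0092848012 - 1 = 0.0092848012
Multiply by n: 75 * 0.0092848012 = 0.6963600900
Round to 4 dp: 0.6964

0.6964


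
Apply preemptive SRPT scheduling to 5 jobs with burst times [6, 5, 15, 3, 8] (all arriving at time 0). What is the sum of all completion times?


Since all jobs arrive at t=0, SRPT equals SPT ordering.
SPT order: [3, 5, 6, 8, 15]
Completion times:
  Job 1: p=3, C=3
  Job 2: p=5, C=8
  Job 3: p=6, C=14
  Job 4: p=8, C=22
  Job 5: p=15, C=37
Total completion time = 3 + 8 + 14 + 22 + 37 = 84

84


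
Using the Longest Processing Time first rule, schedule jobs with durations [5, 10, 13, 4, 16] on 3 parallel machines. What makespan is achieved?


Sort jobs in decreasing order (LPT): [16, 13, 10, 5, 4]
Assign each job to the least loaded machine:
  Machine 1: jobs [16], load = 16
  Machine 2: jobs [13, 4], load = 17
  Machine 3: jobs [10, 5], load = 15
Makespan = max load = 17

17


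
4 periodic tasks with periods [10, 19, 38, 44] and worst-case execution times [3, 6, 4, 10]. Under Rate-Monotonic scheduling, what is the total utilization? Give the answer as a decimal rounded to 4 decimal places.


Compute individual utilizations (exact fractions):
  Task 1: C/T = 3/10 (approx. 0.3)
  Task 2: C/T = 6/19 (approx. 0.3158)
  Task 3: C/T = 4/38 = 2/19 (approx. 0.1053)
  Task 4: C/T = 10/44 = 5/22 (approx. 0.2273)
Total utilization U = 3/10 + 6/19 + 2/19 + 5/22 = 991/1045
Rounded to 4 decimal places: U = 0.9483
RM (Liu & Layland) bound for 4 tasks = 0.756828; compare with U = 991/1045 (approx. 0.948325)
bound < U <= 1, so the RM sufficient condition is not met (inconclusive; an exact test such as response-time analysis is needed).

0.9483


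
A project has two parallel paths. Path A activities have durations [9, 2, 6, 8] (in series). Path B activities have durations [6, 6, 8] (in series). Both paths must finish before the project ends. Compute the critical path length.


Path A total = 9 + 2 + 6 + 8 = 25
Path B total = 6 + 6 + 8 = 20
Critical path = longest path = max(25, 20) = 25

25


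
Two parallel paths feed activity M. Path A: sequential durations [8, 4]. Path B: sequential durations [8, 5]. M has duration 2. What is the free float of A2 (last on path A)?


ES(A2) = sum of predecessors on chain A = 8
EF(A2) = ES + duration = 8 + 4 = 12
Successor of A2 is M. ES(M) = max(sum(A), sum(B)) = max(12, 13) = 13
Free float = ES(successor) - EF(current) = 13 - 12 = 1

1


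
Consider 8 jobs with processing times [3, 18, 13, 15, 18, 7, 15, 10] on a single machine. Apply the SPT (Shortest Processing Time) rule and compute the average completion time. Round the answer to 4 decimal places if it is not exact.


Sort jobs by processing time (SPT order): [3, 7, 10, 13, 15, 15, 18, 18]
Compute completion times sequentially:
  Job 1: processing = 3, completes at 3
  Job 2: processing = 7, completes at 10
  Job 3: processing = 10, completes at 20
  Job 4: processing = 13, completes at 33
  Job 5: processing = 15, completes at 48
  Job 6: processing = 15, completes at 63
  Job 7: processing = 18, completes at 81
  Job 8: processing = 18, completes at 99
Sum of completion times = 357
Average completion time = 357/8 = 44.625

44.625


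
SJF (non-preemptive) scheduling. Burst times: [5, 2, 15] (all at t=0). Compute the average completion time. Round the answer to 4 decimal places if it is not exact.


SJF order (ascending): [2, 5, 15]
Completion times:
  Job 1: burst=2, C=2
  Job 2: burst=5, C=7
  Job 3: burst=15, C=22
Average completion = 31/3 = 10.3333

10.3333


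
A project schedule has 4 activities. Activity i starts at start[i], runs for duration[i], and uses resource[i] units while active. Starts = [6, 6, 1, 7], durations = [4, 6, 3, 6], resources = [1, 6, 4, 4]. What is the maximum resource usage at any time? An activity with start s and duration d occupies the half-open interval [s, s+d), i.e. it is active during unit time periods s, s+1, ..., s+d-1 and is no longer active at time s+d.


Each activity i is active on [start_i, start_i + duration_i).
Compute total resource usage per time slot:
  t=0: active resources = [], total = 0
  t=1: active resources = [4], total = 4
  t=2: active resources = [4], total = 4
  t=3: active resources = [4], total = 4
  t=4: active resources = [], total = 0
  t=5: active resources = [], total = 0
  t=6: active resources = [1, 6], total = 7
  t=7: active resources = [1, 6, 4], total = 11
  t=8: active resources = [1, 6, 4], total = 11
  t=9: active resources = [1, 6, 4], total = 11
  t=10: active resources = [6, 4], total = 10
  t=11: active resources = [6, 4], total = 10
  t=12: active resources = [4], total = 4
Peak resource demand = 11

11


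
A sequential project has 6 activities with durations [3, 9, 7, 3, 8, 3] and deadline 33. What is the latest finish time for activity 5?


LF(activity 5) = deadline - sum of successor durations
Successors: activities 6 through 6 with durations [3]
Sum of successor durations = 3
LF = 33 - 3 = 30

30


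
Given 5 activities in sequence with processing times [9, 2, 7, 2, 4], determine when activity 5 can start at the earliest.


Activity 5 starts after activities 1 through 4 complete.
Predecessor durations: [9, 2, 7, 2]
ES = 9 + 2 + 7 + 2 = 20

20


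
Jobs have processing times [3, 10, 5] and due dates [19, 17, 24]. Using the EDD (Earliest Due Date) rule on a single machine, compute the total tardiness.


Sort by due date (EDD order): [(10, 17), (3, 19), (5, 24)]
Compute completion times and tardiness:
  Job 1: p=10, d=17, C=10, tardiness=max(0,10-17)=0
  Job 2: p=3, d=19, C=13, tardiness=max(0,13-19)=0
  Job 3: p=5, d=24, C=18, tardiness=max(0,18-24)=0
Total tardiness = 0

0


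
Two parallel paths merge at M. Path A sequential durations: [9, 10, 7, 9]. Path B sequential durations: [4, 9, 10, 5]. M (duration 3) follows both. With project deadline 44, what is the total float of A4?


Forward pass: ES(A4) = sum of predecessors on chain A = 26
EF = ES + duration = 26 + 9 = 35
Backward pass: LF(M) = deadline = 44; LS(M) = 44 - 3 = 41
LF(A4) = LS(M) - sum(successors on chain A) = 41 - 0 = 41
LS = LF - duration = 41 - 9 = 32
Total float = LS - ES = 32 - 26 = 6

6


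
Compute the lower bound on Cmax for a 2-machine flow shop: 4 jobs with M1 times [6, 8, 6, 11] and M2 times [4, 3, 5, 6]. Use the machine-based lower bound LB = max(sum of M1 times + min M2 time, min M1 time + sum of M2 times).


LB1 = sum(M1 times) + min(M2 times) = 31 + 3 = 34
LB2 = min(M1 times) + sum(M2 times) = 6 + 18 = 24
Lower bound = max(LB1, LB2) = max(34, 24) = 34

34


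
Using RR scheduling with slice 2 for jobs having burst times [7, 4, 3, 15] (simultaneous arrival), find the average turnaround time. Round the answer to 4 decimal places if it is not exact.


Time quantum = 2
Execution trace:
  J1 runs 2 units, time = 2
  J2 runs 2 units, time = 4
  J3 runs 2 units, time = 6
  J4 runs 2 units, time = 8
  J1 runs 2 units, time = 10
  J2 runs 2 units, time = 12
  J3 runs 1 units, time = 13
  J4 runs 2 units, time = 15
  J1 runs 2 units, time = 17
  J4 runs 2 units, time = 19
  J1 runs 1 units, time = 20
  J4 runs 2 units, time = 22
  J4 runs 2 units, time = 24
  J4 runs 2 units, time = 26
  J4 runs 2 units, time = 28
  J4 runs 1 units, time = 29
Finish times: [20, 12, 13, 29]
Average turnaround = 74/4 = 18.5

18.5


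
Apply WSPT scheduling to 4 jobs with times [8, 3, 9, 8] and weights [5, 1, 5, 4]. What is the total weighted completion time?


Compute p/w ratios and sort ascending (WSPT): [(8, 5), (9, 5), (8, 4), (3, 1)]
Compute weighted completion times:
  Job (p=8,w=5): C=8, w*C=5*8=40
  Job (p=9,w=5): C=17, w*C=5*17=85
  Job (p=8,w=4): C=25, w*C=4*25=100
  Job (p=3,w=1): C=28, w*C=1*28=28
Total weighted completion time = 253

253


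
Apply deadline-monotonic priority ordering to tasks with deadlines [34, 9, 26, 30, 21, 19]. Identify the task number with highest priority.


Sort tasks by relative deadline (ascending):
  Task 2: deadline = 9
  Task 6: deadline = 19
  Task 5: deadline = 21
  Task 3: deadline = 26
  Task 4: deadline = 30
  Task 1: deadline = 34
Priority order (highest first): [2, 6, 5, 3, 4, 1]
Highest priority task = 2

2
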